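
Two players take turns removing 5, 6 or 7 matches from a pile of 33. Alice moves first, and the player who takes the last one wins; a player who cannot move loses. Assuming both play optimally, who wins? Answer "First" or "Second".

Compute winning (W) and losing (L) positions by backward induction:
i:   0  1  2  3  4  5  6  7  8  9 10 11 12 13 14 15 16 17 18 19 20 21 22 23 24 25 26 27 28 29 30 31 32 33
     L  L  L  L  L  W  W  W  W  W  W  W  L  L  L  L  L  W  W  W  W  W  W  W  L  L  L  L  L  W  W  W  W  W
Position 33 is W, so the first player wins.

First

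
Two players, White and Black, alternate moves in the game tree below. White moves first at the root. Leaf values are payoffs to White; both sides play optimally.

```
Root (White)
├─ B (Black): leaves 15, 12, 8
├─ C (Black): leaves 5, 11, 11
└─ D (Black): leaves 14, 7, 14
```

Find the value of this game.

B (Black): min(15, 12, 8) = 8
C (Black): min(5, 11, 11) = 5
D (Black): min(14, 7, 14) = 7
Root (White): max(8, 5, 7) = 8

8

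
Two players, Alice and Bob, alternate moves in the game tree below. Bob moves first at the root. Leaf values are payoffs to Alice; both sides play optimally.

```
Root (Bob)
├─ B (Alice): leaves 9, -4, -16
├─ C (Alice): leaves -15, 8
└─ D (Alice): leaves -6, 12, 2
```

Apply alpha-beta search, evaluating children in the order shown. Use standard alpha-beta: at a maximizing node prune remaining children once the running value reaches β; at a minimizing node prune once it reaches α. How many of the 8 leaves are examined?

7

B [α=-∞,β=+∞]: v=9
C [α=-∞,β=9]: v=8
D [α=-∞,β=8]: v=12 after child 2 ≥ β → β-cutoff, skip 1
Root [α=-∞,β=+∞]: v=8
Leaves evaluated: 7 of 8.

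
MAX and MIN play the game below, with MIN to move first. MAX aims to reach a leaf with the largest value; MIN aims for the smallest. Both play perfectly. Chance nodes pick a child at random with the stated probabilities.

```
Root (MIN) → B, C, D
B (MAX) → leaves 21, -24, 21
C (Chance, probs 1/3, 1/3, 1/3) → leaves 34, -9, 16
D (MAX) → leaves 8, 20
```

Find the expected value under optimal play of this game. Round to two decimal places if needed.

13.67

B (MAX): max(21, -24, 21) = 21
C (Chance): 1/3·34 + 1/3·-9 + 1/3·16 = 13.67
D (MAX): max(8, 20) = 20
Root (MIN): min(21, 13.67, 20) = 13.67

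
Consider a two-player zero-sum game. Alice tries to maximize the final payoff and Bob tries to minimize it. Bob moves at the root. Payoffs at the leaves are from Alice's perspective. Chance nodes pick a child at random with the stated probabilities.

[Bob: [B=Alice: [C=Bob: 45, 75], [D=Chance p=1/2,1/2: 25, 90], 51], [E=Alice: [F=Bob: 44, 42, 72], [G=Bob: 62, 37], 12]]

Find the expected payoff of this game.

C (Bob): min(45, 75) = 45
D (Chance): 1/2·25 + 1/2·90 = 57.5
B (Alice): max(45, 57.5, 51) = 57.5
F (Bob): min(44, 42, 72) = 42
G (Bob): min(62, 37) = 37
E (Alice): max(42, 37, 12) = 42
Root (Bob): min(57.5, 42) = 42

42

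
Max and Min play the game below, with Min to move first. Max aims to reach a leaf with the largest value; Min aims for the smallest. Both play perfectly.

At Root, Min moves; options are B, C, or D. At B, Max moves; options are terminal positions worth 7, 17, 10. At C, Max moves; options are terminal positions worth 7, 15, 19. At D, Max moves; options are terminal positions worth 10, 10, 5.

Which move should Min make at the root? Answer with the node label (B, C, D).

D

B (Max): max(7, 17, 10) = 17
C (Max): max(7, 15, 19) = 19
D (Max): max(10, 10, 5) = 10
Root (Min): min(17, 19, 10) = 10
Min picks the child with the lowest value: D (value 10).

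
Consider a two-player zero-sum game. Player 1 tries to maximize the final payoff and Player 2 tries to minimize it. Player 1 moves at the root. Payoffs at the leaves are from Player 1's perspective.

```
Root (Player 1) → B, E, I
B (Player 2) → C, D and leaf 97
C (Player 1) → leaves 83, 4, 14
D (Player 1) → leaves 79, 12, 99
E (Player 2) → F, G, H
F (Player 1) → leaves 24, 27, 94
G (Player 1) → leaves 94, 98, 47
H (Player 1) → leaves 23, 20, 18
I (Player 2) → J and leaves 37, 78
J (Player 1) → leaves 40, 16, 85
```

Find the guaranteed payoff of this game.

83

C (Player 1): max(83, 4, 14) = 83
D (Player 1): max(79, 12, 99) = 99
B (Player 2): min(83, 99, 97) = 83
F (Player 1): max(24, 27, 94) = 94
G (Player 1): max(94, 98, 47) = 98
H (Player 1): max(23, 20, 18) = 23
E (Player 2): min(94, 98, 23) = 23
J (Player 1): max(40, 16, 85) = 85
I (Player 2): min(85, 37, 78) = 37
Root (Player 1): max(83, 23, 37) = 83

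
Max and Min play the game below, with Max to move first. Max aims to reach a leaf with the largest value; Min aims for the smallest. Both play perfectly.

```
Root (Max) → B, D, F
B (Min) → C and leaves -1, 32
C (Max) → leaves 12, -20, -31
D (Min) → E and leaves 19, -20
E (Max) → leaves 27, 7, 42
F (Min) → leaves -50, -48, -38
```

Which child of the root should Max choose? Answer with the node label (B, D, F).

B

C (Max): max(12, -20, -31) = 12
B (Min): min(12, -1, 32) = -1
E (Max): max(27, 7, 42) = 42
D (Min): min(42, 19, -20) = -20
F (Min): min(-50, -48, -38) = -50
Root (Max): max(-1, -20, -50) = -1
Max picks the child with the highest value: B (value -1).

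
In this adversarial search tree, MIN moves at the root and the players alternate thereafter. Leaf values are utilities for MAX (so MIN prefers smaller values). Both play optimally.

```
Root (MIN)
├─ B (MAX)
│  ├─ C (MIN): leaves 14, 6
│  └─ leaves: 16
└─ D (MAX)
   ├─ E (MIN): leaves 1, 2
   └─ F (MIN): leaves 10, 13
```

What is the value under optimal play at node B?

16

C: min(14, 6) = 6
B: max(6, 16) = 16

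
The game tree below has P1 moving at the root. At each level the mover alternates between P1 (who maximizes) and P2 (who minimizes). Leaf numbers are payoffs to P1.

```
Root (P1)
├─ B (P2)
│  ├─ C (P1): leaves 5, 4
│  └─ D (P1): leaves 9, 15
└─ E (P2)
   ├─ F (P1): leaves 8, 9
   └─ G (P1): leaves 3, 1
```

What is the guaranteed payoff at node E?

3

F: max(8, 9) = 9
G: max(3, 1) = 3
E: min(9, 3) = 3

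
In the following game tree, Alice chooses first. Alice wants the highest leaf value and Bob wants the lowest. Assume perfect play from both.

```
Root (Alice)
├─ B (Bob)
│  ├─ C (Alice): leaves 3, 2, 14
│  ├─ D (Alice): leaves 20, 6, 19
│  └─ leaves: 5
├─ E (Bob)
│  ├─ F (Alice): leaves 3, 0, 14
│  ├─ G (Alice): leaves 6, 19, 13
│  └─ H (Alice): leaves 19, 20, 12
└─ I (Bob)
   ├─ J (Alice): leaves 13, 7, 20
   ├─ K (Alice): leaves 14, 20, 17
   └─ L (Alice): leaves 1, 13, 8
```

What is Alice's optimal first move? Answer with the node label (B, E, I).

C (Alice): max(3, 2, 14) = 14
D (Alice): max(20, 6, 19) = 20
B (Bob): min(14, 20, 5) = 5
F (Alice): max(3, 0, 14) = 14
G (Alice): max(6, 19, 13) = 19
H (Alice): max(19, 20, 12) = 20
E (Bob): min(14, 19, 20) = 14
J (Alice): max(13, 7, 20) = 20
K (Alice): max(14, 20, 17) = 20
L (Alice): max(1, 13, 8) = 13
I (Bob): min(20, 20, 13) = 13
Root (Alice): max(5, 14, 13) = 14
Alice picks the child with the highest value: E (value 14).

E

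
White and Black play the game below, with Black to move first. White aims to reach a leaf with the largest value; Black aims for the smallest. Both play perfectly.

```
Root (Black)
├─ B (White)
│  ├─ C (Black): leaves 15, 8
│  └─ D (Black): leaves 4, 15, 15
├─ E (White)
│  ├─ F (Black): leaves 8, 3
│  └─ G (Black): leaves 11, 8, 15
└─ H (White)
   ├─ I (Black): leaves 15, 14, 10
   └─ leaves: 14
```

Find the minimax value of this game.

8

C (Black): min(15, 8) = 8
D (Black): min(4, 15, 15) = 4
B (White): max(8, 4) = 8
F (Black): min(8, 3) = 3
G (Black): min(11, 8, 15) = 8
E (White): max(3, 8) = 8
I (Black): min(15, 14, 10) = 10
H (White): max(10, 14) = 14
Root (Black): min(8, 8, 14) = 8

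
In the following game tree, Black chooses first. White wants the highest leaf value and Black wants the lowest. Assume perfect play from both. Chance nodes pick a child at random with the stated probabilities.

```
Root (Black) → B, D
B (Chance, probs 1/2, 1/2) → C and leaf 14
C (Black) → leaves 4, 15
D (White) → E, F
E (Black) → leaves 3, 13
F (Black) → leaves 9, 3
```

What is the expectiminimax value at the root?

3

C (Black): min(4, 15) = 4
B (Chance): 1/2·4 + 1/2·14 = 9
E (Black): min(3, 13) = 3
F (Black): min(9, 3) = 3
D (White): max(3, 3) = 3
Root (Black): min(9, 3) = 3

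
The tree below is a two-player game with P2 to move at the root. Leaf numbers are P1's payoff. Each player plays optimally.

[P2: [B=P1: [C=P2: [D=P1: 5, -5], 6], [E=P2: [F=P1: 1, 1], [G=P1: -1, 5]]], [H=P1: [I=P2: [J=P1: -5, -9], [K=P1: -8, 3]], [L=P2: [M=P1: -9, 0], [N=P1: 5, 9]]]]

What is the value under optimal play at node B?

5

D: max(5, -5) = 5
C: min(5, 6) = 5
F: max(1, 1) = 1
G: max(-1, 5) = 5
E: min(1, 5) = 1
B: max(5, 1) = 5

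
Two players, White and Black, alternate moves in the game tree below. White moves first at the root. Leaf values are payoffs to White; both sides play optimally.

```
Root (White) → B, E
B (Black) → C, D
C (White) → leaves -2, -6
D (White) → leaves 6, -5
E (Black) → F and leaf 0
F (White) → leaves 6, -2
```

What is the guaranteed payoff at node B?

C: max(-2, -6) = -2
D: max(6, -5) = 6
B: min(-2, 6) = -2

-2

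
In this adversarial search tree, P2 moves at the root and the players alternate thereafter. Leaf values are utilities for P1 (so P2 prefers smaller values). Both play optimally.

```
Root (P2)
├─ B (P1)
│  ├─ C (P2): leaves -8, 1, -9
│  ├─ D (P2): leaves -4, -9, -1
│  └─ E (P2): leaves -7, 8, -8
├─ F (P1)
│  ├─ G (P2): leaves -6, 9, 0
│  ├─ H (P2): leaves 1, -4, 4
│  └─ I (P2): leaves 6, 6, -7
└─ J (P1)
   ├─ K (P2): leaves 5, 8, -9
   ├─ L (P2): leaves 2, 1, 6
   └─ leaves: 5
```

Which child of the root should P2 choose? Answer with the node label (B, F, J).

C (P2): min(-8, 1, -9) = -9
D (P2): min(-4, -9, -1) = -9
E (P2): min(-7, 8, -8) = -8
B (P1): max(-9, -9, -8) = -8
G (P2): min(-6, 9, 0) = -6
H (P2): min(1, -4, 4) = -4
I (P2): min(6, 6, -7) = -7
F (P1): max(-6, -4, -7) = -4
K (P2): min(5, 8, -9) = -9
L (P2): min(2, 1, 6) = 1
J (P1): max(-9, 1, 5) = 5
Root (P2): min(-8, -4, 5) = -8
P2 picks the child with the lowest value: B (value -8).

B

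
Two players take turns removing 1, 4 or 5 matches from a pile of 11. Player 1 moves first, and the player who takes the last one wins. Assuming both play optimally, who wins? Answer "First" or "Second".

Compute winning (W) and losing (L) positions by backward induction:
i:   0  1  2  3  4  5  6  7  8  9 10 11
     L  W  L  W  W  W  W  W  L  W  L  W
Position 11 is W, so the first player wins.

First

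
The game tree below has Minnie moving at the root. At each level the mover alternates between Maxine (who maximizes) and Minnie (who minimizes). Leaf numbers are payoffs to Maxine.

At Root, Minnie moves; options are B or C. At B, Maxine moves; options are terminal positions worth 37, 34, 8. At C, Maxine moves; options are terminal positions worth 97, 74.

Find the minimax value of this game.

37

B (Maxine): max(37, 34, 8) = 37
C (Maxine): max(97, 74) = 97
Root (Minnie): min(37, 97) = 37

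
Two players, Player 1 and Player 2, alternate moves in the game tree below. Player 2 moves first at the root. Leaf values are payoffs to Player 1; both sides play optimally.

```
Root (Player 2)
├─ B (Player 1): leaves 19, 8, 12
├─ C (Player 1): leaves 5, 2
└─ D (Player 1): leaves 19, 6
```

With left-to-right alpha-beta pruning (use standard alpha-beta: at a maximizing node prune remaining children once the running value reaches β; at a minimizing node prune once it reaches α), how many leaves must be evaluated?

B [α=-∞,β=+∞]: v=19
C [α=-∞,β=19]: v=5
D [α=-∞,β=5]: v=19 after child 1 ≥ β → β-cutoff, skip 1
Root [α=-∞,β=+∞]: v=5
Leaves evaluated: 6 of 7.

6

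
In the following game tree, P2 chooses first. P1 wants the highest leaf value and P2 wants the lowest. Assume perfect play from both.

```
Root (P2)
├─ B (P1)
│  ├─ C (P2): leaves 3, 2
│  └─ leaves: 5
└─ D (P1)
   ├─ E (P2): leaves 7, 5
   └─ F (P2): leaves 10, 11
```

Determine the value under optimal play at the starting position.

C (P2): min(3, 2) = 2
B (P1): max(2, 5) = 5
E (P2): min(7, 5) = 5
F (P2): min(10, 11) = 10
D (P1): max(5, 10) = 10
Root (P2): min(5, 10) = 5

5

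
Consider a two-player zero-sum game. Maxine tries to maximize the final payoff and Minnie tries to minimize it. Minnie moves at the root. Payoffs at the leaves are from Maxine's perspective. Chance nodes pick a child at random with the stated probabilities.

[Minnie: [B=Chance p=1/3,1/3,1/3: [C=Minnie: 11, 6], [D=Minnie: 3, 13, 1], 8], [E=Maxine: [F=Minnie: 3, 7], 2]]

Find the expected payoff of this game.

C (Minnie): min(11, 6) = 6
D (Minnie): min(3, 13, 1) = 1
B (Chance): 1/3·6 + 1/3·1 + 1/3·8 = 5
F (Minnie): min(3, 7) = 3
E (Maxine): max(3, 2) = 3
Root (Minnie): min(5, 3) = 3

3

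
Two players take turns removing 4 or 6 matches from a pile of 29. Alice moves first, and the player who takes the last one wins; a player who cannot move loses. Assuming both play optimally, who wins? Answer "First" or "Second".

First

i:   0  1  2  3  4  5  6  7  8  9 10 11 12 13 14 15 16 17 18 19 20 21 22 23 24 25 26 27 28 29
     L  L  L  L  W  W  W  W  W  W  L  L  L  L  W  W  W  W  W  W  L  L  L  L  W  W  W  W  W  W
Position 29 is W, so the first player wins.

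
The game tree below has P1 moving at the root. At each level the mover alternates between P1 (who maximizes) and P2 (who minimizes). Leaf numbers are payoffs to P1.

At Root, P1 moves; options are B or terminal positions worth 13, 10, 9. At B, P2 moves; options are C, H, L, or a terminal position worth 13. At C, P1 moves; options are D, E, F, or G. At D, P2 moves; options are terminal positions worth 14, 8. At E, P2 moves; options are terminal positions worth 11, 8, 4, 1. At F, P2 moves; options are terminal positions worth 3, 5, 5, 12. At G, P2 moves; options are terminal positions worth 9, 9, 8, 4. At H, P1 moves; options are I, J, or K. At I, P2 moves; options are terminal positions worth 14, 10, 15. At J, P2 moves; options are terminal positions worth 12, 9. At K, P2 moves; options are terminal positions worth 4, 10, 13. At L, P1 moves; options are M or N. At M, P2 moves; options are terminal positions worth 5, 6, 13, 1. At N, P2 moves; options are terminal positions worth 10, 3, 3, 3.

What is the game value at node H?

10

I: min(14, 10, 15) = 10
J: min(12, 9) = 9
K: min(4, 10, 13) = 4
H: max(10, 9, 4) = 10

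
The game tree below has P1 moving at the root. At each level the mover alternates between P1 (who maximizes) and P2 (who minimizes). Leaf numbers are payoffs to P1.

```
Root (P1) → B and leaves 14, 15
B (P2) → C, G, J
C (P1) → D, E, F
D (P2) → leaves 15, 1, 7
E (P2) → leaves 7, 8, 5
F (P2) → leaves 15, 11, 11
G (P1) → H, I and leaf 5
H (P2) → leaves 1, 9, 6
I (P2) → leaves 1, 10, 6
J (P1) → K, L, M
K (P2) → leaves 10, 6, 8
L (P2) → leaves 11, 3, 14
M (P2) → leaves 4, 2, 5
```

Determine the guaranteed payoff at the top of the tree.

D (P2): min(15, 1, 7) = 1
E (P2): min(7, 8, 5) = 5
F (P2): min(15, 11, 11) = 11
C (P1): max(1, 5, 11) = 11
H (P2): min(1, 9, 6) = 1
I (P2): min(1, 10, 6) = 1
G (P1): max(1, 1, 5) = 5
K (P2): min(10, 6, 8) = 6
L (P2): min(11, 3, 14) = 3
M (P2): min(4, 2, 5) = 2
J (P1): max(6, 3, 2) = 6
B (P2): min(11, 5, 6) = 5
Root (P1): max(5, 14, 15) = 15

15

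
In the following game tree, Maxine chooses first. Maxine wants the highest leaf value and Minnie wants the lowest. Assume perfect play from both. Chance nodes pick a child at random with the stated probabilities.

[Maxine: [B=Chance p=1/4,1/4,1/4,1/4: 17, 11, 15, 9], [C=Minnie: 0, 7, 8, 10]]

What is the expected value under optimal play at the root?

B (Chance): 1/4·17 + 1/4·11 + 1/4·15 + 1/4·9 = 13
C (Minnie): min(0, 7, 8, 10) = 0
Root (Maxine): max(13, 0) = 13

13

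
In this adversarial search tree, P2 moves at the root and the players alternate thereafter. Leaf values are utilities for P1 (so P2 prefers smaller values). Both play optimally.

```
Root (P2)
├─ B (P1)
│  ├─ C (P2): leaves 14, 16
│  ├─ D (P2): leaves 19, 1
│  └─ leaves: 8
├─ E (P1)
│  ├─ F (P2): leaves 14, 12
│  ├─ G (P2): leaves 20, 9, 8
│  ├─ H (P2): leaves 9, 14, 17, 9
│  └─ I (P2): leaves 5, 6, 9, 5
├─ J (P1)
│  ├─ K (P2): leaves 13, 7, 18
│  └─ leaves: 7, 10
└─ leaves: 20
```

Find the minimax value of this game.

10

C (P2): min(14, 16) = 14
D (P2): min(19, 1) = 1
B (P1): max(14, 1, 8) = 14
F (P2): min(14, 12) = 12
G (P2): min(20, 9, 8) = 8
H (P2): min(9, 14, 17, 9) = 9
I (P2): min(5, 6, 9, 5) = 5
E (P1): max(12, 8, 9, 5) = 12
K (P2): min(13, 7, 18) = 7
J (P1): max(7, 7, 10) = 10
Root (P2): min(14, 12, 10, 20) = 10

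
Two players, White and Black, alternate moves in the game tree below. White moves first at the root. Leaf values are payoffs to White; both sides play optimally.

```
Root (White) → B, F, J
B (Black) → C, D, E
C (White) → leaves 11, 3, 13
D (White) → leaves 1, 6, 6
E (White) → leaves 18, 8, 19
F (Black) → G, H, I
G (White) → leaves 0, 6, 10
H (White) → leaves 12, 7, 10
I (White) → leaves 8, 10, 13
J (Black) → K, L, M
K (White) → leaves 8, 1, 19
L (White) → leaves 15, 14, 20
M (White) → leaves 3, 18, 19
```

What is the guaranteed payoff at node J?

K: max(8, 1, 19) = 19
L: max(15, 14, 20) = 20
M: max(3, 18, 19) = 19
J: min(19, 20, 19) = 19

19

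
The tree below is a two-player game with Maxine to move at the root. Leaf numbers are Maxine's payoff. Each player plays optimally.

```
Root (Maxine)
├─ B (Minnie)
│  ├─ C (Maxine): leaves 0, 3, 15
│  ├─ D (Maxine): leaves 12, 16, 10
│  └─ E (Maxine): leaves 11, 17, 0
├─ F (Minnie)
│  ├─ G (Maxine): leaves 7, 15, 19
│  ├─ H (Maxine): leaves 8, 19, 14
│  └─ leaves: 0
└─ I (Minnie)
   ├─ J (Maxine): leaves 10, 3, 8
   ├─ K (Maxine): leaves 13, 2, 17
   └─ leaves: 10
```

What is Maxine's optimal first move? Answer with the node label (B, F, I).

B

C (Maxine): max(0, 3, 15) = 15
D (Maxine): max(12, 16, 10) = 16
E (Maxine): max(11, 17, 0) = 17
B (Minnie): min(15, 16, 17) = 15
G (Maxine): max(7, 15, 19) = 19
H (Maxine): max(8, 19, 14) = 19
F (Minnie): min(19, 19, 0) = 0
J (Maxine): max(10, 3, 8) = 10
K (Maxine): max(13, 2, 17) = 17
I (Minnie): min(10, 17, 10) = 10
Root (Maxine): max(15, 0, 10) = 15
Maxine picks the child with the highest value: B (value 15).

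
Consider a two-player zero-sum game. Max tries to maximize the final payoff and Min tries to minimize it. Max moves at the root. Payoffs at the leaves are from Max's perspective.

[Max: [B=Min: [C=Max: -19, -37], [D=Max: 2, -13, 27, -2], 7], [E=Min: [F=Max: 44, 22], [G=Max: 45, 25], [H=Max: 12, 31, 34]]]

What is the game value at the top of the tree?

C (Max): max(-19, -37) = -19
D (Max): max(2, -13, 27, -2) = 27
B (Min): min(-19, 27, 7) = -19
F (Max): max(44, 22) = 44
G (Max): max(45, 25) = 45
H (Max): max(12, 31, 34) = 34
E (Min): min(44, 45, 34) = 34
Root (Max): max(-19, 34) = 34

34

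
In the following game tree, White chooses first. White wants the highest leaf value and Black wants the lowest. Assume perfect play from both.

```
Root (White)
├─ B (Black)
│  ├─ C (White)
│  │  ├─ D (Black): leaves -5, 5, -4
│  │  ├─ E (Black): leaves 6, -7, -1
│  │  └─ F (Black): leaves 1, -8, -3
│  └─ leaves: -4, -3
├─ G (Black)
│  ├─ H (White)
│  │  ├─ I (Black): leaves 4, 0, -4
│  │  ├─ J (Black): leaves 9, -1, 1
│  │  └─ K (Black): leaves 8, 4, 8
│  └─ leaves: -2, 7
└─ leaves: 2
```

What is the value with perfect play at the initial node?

D (Black): min(-5, 5, -4) = -5
E (Black): min(6, -7, -1) = -7
F (Black): min(1, -8, -3) = -8
C (White): max(-5, -7, -8) = -5
B (Black): min(-5, -4, -3) = -5
I (Black): min(4, 0, -4) = -4
J (Black): min(9, -1, 1) = -1
K (Black): min(8, 4, 8) = 4
H (White): max(-4, -1, 4) = 4
G (Black): min(4, -2, 7) = -2
Root (White): max(-5, -2, 2) = 2

2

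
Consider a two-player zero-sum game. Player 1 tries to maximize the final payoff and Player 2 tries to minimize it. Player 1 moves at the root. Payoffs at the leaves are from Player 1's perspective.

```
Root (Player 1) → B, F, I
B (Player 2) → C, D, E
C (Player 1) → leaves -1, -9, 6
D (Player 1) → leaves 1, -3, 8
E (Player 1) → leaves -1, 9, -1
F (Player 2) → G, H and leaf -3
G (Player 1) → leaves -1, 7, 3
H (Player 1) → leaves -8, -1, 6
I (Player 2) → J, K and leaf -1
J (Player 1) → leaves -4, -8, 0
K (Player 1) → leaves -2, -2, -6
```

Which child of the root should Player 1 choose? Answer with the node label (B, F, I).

C (Player 1): max(-1, -9, 6) = 6
D (Player 1): max(1, -3, 8) = 8
E (Player 1): max(-1, 9, -1) = 9
B (Player 2): min(6, 8, 9) = 6
G (Player 1): max(-1, 7, 3) = 7
H (Player 1): max(-8, -1, 6) = 6
F (Player 2): min(7, 6, -3) = -3
J (Player 1): max(-4, -8, 0) = 0
K (Player 1): max(-2, -2, -6) = -2
I (Player 2): min(0, -2, -1) = -2
Root (Player 1): max(6, -3, -2) = 6
Player 1 picks the child with the highest value: B (value 6).

B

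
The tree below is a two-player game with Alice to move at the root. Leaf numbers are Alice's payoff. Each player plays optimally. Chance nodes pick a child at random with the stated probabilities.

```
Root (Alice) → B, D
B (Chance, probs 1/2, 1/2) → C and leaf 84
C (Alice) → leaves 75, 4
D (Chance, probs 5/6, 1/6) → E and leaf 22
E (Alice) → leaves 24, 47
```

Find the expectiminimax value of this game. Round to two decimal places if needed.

79.5

C (Alice): max(75, 4) = 75
B (Chance): 1/2·75 + 1/2·84 = 79.5
E (Alice): max(24, 47) = 47
D (Chance): 5/6·47 + 1/6·22 = 42.83
Root (Alice): max(79.5, 42.83) = 79.5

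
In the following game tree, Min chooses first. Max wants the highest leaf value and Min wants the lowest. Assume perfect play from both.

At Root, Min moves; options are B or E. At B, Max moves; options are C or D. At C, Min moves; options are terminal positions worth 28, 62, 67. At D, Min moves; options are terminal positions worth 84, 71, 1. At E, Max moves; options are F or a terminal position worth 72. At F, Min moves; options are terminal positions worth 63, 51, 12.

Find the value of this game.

28

C (Min): min(28, 62, 67) = 28
D (Min): min(84, 71, 1) = 1
B (Max): max(28, 1) = 28
F (Min): min(63, 51, 12) = 12
E (Max): max(12, 72) = 72
Root (Min): min(28, 72) = 28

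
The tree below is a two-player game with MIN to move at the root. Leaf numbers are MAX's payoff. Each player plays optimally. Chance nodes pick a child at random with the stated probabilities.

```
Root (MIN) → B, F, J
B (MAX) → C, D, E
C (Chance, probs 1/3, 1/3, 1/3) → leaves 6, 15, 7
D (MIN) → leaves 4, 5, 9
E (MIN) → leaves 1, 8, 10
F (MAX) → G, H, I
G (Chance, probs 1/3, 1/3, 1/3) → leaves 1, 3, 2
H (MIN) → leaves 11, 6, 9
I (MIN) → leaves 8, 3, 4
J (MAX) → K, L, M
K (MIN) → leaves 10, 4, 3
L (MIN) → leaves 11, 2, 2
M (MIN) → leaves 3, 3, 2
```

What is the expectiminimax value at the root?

3

C (Chance): 1/3·6 + 1/3·15 + 1/3·7 = 9.33
D (MIN): min(4, 5, 9) = 4
E (MIN): min(1, 8, 10) = 1
B (MAX): max(9.33, 4, 1) = 9.33
G (Chance): 1/3·1 + 1/3·3 + 1/3·2 = 2
H (MIN): min(11, 6, 9) = 6
I (MIN): min(8, 3, 4) = 3
F (MAX): max(2, 6, 3) = 6
K (MIN): min(10, 4, 3) = 3
L (MIN): min(11, 2, 2) = 2
M (MIN): min(3, 3, 2) = 2
J (MAX): max(3, 2, 2) = 3
Root (MIN): min(9.33, 6, 3) = 3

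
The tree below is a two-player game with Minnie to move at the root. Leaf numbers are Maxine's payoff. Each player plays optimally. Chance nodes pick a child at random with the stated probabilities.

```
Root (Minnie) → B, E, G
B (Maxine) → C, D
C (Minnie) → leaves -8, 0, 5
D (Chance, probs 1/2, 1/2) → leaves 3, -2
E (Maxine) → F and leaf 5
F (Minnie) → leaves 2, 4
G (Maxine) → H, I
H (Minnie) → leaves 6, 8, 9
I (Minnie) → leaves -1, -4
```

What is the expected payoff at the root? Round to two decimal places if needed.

0.5

C (Minnie): min(-8, 0, 5) = -8
D (Chance): 1/2·3 + 1/2·-2 = 0.5
B (Maxine): max(-8, 0.5) = 0.5
F (Minnie): min(2, 4) = 2
E (Maxine): max(2, 5) = 5
H (Minnie): min(6, 8, 9) = 6
I (Minnie): min(-1, -4) = -4
G (Maxine): max(6, -4) = 6
Root (Minnie): min(0.5, 5, 6) = 0.5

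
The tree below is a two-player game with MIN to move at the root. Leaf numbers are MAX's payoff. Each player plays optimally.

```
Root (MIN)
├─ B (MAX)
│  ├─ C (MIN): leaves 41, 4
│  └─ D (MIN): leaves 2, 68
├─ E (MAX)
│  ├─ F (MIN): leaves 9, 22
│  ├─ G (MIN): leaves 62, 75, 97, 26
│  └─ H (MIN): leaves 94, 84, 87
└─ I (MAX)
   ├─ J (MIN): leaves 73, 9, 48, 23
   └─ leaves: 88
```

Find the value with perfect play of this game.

C (MIN): min(41, 4) = 4
D (MIN): min(2, 68) = 2
B (MAX): max(4, 2) = 4
F (MIN): min(9, 22) = 9
G (MIN): min(62, 75, 97, 26) = 26
H (MIN): min(94, 84, 87) = 84
E (MAX): max(9, 26, 84) = 84
J (MIN): min(73, 9, 48, 23) = 9
I (MAX): max(9, 88) = 88
Root (MIN): min(4, 84, 88) = 4

4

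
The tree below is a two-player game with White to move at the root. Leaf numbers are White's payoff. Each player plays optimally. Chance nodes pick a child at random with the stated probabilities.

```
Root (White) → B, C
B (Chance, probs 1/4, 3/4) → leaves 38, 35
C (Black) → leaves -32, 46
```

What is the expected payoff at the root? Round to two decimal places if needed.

35.75

B (Chance): 1/4·38 + 3/4·35 = 35.75
C (Black): min(-32, 46) = -32
Root (White): max(35.75, -32) = 35.75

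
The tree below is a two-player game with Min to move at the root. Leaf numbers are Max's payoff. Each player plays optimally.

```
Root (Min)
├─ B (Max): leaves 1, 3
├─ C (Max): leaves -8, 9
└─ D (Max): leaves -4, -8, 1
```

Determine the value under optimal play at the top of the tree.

B (Max): max(1, 3) = 3
C (Max): max(-8, 9) = 9
D (Max): max(-4, -8, 1) = 1
Root (Min): min(3, 9, 1) = 1

1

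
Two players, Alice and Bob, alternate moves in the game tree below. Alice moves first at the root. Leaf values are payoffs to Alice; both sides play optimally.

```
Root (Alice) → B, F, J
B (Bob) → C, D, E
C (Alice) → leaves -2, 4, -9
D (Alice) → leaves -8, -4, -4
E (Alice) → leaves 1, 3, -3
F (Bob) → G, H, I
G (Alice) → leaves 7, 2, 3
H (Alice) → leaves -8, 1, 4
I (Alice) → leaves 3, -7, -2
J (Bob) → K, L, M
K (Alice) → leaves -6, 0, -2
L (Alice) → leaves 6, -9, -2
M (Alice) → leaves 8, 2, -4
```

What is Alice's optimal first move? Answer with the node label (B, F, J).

F

C (Alice): max(-2, 4, -9) = 4
D (Alice): max(-8, -4, -4) = -4
E (Alice): max(1, 3, -3) = 3
B (Bob): min(4, -4, 3) = -4
G (Alice): max(7, 2, 3) = 7
H (Alice): max(-8, 1, 4) = 4
I (Alice): max(3, -7, -2) = 3
F (Bob): min(7, 4, 3) = 3
K (Alice): max(-6, 0, -2) = 0
L (Alice): max(6, -9, -2) = 6
M (Alice): max(8, 2, -4) = 8
J (Bob): min(0, 6, 8) = 0
Root (Alice): max(-4, 3, 0) = 3
Alice picks the child with the highest value: F (value 3).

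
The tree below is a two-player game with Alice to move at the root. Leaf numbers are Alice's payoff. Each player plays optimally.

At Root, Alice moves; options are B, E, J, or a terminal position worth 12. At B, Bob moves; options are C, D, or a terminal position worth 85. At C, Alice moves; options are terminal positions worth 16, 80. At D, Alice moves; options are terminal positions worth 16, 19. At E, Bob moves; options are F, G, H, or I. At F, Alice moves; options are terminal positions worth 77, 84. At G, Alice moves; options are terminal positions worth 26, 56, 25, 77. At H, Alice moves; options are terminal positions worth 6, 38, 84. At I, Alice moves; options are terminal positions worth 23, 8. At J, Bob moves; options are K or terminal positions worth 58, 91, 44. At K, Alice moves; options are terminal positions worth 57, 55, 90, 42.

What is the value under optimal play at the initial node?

C (Alice): max(16, 80) = 80
D (Alice): max(16, 19) = 19
B (Bob): min(80, 19, 85) = 19
F (Alice): max(77, 84) = 84
G (Alice): max(26, 56, 25, 77) = 77
H (Alice): max(6, 38, 84) = 84
I (Alice): max(23, 8) = 23
E (Bob): min(84, 77, 84, 23) = 23
K (Alice): max(57, 55, 90, 42) = 90
J (Bob): min(90, 58, 91, 44) = 44
Root (Alice): max(19, 23, 44, 12) = 44

44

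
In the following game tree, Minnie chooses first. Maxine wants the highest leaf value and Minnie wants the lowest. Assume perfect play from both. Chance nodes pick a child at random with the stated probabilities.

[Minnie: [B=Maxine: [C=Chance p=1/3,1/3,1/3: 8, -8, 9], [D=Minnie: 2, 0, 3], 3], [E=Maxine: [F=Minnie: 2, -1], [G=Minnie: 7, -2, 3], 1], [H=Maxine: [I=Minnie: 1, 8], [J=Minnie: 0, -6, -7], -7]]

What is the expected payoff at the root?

C (Chance): 1/3·8 + 1/3·-8 + 1/3·9 = 3
D (Minnie): min(2, 0, 3) = 0
B (Maxine): max(3, 0, 3) = 3
F (Minnie): min(2, -1) = -1
G (Minnie): min(7, -2, 3) = -2
E (Maxine): max(-1, -2, 1) = 1
I (Minnie): min(1, 8) = 1
J (Minnie): min(0, -6, -7) = -7
H (Maxine): max(1, -7, -7) = 1
Root (Minnie): min(3, 1, 1) = 1

1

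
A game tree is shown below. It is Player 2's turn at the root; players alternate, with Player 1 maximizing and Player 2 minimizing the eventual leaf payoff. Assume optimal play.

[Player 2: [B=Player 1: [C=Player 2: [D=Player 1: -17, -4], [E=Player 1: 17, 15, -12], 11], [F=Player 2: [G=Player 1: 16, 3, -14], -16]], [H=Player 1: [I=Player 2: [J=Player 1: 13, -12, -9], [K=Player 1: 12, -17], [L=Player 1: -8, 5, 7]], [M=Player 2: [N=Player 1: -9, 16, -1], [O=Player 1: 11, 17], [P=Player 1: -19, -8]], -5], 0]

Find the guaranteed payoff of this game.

D (Player 1): max(-17, -4) = -4
E (Player 1): max(17, 15, -12) = 17
C (Player 2): min(-4, 17, 11) = -4
G (Player 1): max(16, 3, -14) = 16
F (Player 2): min(16, -16) = -16
B (Player 1): max(-4, -16) = -4
J (Player 1): max(13, -12, -9) = 13
K (Player 1): max(12, -17) = 12
L (Player 1): max(-8, 5, 7) = 7
I (Player 2): min(13, 12, 7) = 7
N (Player 1): max(-9, 16, -1) = 16
O (Player 1): max(11, 17) = 17
P (Player 1): max(-19, -8) = -8
M (Player 2): min(16, 17, -8) = -8
H (Player 1): max(7, -8, -5) = 7
Root (Player 2): min(-4, 7, 0) = -4

-4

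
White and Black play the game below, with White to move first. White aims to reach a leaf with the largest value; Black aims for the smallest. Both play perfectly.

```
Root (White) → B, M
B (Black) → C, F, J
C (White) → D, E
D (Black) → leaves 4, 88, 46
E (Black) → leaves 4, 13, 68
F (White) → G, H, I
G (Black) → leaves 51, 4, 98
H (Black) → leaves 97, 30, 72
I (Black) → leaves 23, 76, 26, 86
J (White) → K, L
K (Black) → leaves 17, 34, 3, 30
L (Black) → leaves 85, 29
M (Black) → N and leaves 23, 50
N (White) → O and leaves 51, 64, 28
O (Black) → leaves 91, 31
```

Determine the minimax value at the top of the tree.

D (Black): min(4, 88, 46) = 4
E (Black): min(4, 13, 68) = 4
C (White): max(4, 4) = 4
G (Black): min(51, 4, 98) = 4
H (Black): min(97, 30, 72) = 30
I (Black): min(23, 76, 26, 86) = 23
F (White): max(4, 30, 23) = 30
K (Black): min(17, 34, 3, 30) = 3
L (Black): min(85, 29) = 29
J (White): max(3, 29) = 29
B (Black): min(4, 30, 29) = 4
O (Black): min(91, 31) = 31
N (White): max(31, 51, 64, 28) = 64
M (Black): min(64, 23, 50) = 23
Root (White): max(4, 23) = 23

23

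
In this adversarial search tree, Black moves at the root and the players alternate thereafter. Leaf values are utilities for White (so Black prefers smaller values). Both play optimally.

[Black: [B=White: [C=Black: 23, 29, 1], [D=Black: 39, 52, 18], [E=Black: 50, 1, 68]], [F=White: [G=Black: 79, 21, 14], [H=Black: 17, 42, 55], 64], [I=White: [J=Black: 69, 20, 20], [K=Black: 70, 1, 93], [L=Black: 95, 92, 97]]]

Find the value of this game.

C (Black): min(23, 29, 1) = 1
D (Black): min(39, 52, 18) = 18
E (Black): min(50, 1, 68) = 1
B (White): max(1, 18, 1) = 18
G (Black): min(79, 21, 14) = 14
H (Black): min(17, 42, 55) = 17
F (White): max(14, 17, 64) = 64
J (Black): min(69, 20, 20) = 20
K (Black): min(70, 1, 93) = 1
L (Black): min(95, 92, 97) = 92
I (White): max(20, 1, 92) = 92
Root (Black): min(18, 64, 92) = 18

18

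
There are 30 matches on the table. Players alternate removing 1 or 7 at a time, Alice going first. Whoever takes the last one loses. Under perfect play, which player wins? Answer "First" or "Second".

First

W/L table (W = player to move can force a win):
i:   0  1  2  3  4  5  6  7  8  9 10 11 12 13 14 15 16 17 18 19 20 21 22 23 24 25 26 27 28 29 30
     W  L  W  L  W  L  W  L  W  L  W  L  W  L  W  L  W  L  W  L  W  L  W  L  W  L  W  L  W  L  W
Position 30 is W, so the first player wins.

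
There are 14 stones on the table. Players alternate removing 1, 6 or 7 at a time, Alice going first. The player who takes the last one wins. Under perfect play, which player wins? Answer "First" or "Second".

Positions where the player to move wins (W) vs loses (L):
i:   0  1  2  3  4  5  6  7  8  9 10 11 12 13 14
     L  W  L  W  L  W  W  W  W  W  W  W  L  W  L
Position 14 is L, so the second player wins.

Second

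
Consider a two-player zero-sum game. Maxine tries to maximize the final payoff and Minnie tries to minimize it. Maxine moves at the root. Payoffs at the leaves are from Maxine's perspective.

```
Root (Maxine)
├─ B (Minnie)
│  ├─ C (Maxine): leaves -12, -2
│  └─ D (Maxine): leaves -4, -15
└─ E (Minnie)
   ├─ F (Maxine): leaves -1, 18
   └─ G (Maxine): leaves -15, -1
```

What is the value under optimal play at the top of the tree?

C (Maxine): max(-12, -2) = -2
D (Maxine): max(-4, -15) = -4
B (Minnie): min(-2, -4) = -4
F (Maxine): max(-1, 18) = 18
G (Maxine): max(-15, -1) = -1
E (Minnie): min(18, -1) = -1
Root (Maxine): max(-4, -1) = -1

-1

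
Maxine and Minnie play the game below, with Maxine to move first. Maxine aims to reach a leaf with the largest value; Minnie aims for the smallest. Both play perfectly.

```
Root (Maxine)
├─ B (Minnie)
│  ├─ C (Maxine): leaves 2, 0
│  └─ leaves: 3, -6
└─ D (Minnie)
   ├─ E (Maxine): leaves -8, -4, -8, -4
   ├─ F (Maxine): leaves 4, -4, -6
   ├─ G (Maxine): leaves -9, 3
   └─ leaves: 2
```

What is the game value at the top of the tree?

C (Maxine): max(2, 0) = 2
B (Minnie): min(2, 3, -6) = -6
E (Maxine): max(-8, -4, -8, -4) = -4
F (Maxine): max(4, -4, -6) = 4
G (Maxine): max(-9, 3) = 3
D (Minnie): min(-4, 4, 3, 2) = -4
Root (Maxine): max(-6, -4) = -4

-4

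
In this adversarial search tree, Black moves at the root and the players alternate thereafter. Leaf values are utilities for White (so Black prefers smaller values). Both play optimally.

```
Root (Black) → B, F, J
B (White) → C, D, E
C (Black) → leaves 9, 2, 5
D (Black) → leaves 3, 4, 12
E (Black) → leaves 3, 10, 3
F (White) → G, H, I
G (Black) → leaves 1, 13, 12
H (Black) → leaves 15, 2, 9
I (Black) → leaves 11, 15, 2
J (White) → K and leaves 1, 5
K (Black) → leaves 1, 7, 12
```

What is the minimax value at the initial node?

C (Black): min(9, 2, 5) = 2
D (Black): min(3, 4, 12) = 3
E (Black): min(3, 10, 3) = 3
B (White): max(2, 3, 3) = 3
G (Black): min(1, 13, 12) = 1
H (Black): min(15, 2, 9) = 2
I (Black): min(11, 15, 2) = 2
F (White): max(1, 2, 2) = 2
K (Black): min(1, 7, 12) = 1
J (White): max(1, 1, 5) = 5
Root (Black): min(3, 2, 5) = 2

2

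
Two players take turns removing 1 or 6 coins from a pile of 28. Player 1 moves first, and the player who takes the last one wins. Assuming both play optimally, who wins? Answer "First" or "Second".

Compute winning (W) and losing (L) positions by backward induction:
i:   0  1  2  3  4  5  6  7  8  9 10 11 12 13 14 15 16 17 18 19 20 21 22 23 24 25 26 27 28
     L  W  L  W  L  W  W  L  W  L  W  L  W  W  L  W  L  W  L  W  W  L  W  L  W  L  W  W  L
Position 28 is L, so the second player wins.

Second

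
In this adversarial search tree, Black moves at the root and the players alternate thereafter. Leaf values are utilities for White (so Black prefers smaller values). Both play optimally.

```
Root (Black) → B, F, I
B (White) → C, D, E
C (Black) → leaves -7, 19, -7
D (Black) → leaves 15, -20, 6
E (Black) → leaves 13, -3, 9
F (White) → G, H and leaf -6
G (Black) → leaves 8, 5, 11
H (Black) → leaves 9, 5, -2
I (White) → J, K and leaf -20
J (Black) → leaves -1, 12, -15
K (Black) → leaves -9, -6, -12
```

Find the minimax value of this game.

C (Black): min(-7, 19, -7) = -7
D (Black): min(15, -20, 6) = -20
E (Black): min(13, -3, 9) = -3
B (White): max(-7, -20, -3) = -3
G (Black): min(8, 5, 11) = 5
H (Black): min(9, 5, -2) = -2
F (White): max(5, -2, -6) = 5
J (Black): min(-1, 12, -15) = -15
K (Black): min(-9, -6, -12) = -12
I (White): max(-15, -12, -20) = -12
Root (Black): min(-3, 5, -12) = -12

-12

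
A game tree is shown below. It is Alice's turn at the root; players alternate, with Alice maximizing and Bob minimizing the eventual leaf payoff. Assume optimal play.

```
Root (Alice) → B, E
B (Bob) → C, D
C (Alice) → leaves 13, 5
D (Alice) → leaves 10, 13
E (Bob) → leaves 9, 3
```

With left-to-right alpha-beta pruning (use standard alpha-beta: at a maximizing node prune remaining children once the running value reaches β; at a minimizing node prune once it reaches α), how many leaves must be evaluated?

C [α=-∞,β=+∞]: v=13
D [α=-∞,β=13]: v=13
B [α=-∞,β=+∞]: v=13
E [α=13,β=+∞]: v=9 after child 1 ≤ α → α-cutoff, skip 1
Root [α=-∞,β=+∞]: v=13
Leaves evaluated: 5 of 6.

5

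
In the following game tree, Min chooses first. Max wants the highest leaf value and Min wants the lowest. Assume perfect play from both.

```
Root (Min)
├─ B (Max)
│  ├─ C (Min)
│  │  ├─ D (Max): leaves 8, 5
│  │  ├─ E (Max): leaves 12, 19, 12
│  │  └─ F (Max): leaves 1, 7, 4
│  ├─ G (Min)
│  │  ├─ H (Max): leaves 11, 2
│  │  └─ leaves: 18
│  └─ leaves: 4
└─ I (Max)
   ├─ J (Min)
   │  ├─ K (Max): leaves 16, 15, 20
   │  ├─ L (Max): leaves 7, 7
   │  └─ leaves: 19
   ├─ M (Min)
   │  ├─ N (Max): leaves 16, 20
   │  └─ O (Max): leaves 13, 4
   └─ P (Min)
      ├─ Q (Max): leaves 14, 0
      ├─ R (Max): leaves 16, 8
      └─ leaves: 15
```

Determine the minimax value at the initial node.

11

D (Max): max(8, 5) = 8
E (Max): max(12, 19, 12) = 19
F (Max): max(1, 7, 4) = 7
C (Min): min(8, 19, 7) = 7
H (Max): max(11, 2) = 11
G (Min): min(11, 18) = 11
B (Max): max(7, 11, 4) = 11
K (Max): max(16, 15, 20) = 20
L (Max): max(7, 7) = 7
J (Min): min(20, 7, 19) = 7
N (Max): max(16, 20) = 20
O (Max): max(13, 4) = 13
M (Min): min(20, 13) = 13
Q (Max): max(14, 0) = 14
R (Max): max(16, 8) = 16
P (Min): min(14, 16, 15) = 14
I (Max): max(7, 13, 14) = 14
Root (Min): min(11, 14) = 11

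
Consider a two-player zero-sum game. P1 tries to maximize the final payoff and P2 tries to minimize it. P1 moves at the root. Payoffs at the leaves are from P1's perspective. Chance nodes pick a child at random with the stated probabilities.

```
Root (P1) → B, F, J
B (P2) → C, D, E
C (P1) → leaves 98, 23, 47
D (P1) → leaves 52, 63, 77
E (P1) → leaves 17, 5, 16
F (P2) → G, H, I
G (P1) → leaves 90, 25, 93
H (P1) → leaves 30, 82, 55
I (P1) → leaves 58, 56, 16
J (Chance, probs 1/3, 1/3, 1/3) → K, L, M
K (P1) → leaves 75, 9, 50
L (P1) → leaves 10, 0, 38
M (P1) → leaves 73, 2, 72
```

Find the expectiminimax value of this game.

C (P1): max(98, 23, 47) = 98
D (P1): max(52, 63, 77) = 77
E (P1): max(17, 5, 16) = 17
B (P2): min(98, 77, 17) = 17
G (P1): max(90, 25, 93) = 93
H (P1): max(30, 82, 55) = 82
I (P1): max(58, 56, 16) = 58
F (P2): min(93, 82, 58) = 58
K (P1): max(75, 9, 50) = 75
L (P1): max(10, 0, 38) = 38
M (P1): max(73, 2, 72) = 73
J (Chance): 1/3·75 + 1/3·38 + 1/3·73 = 62
Root (P1): max(17, 58, 62) = 62

62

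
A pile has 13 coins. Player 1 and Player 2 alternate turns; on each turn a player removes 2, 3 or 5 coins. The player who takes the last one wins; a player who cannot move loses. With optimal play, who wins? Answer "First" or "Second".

W/L table (W = player to move can force a win):
i:   0  1  2  3  4  5  6  7  8  9 10 11 12 13
     L  L  W  W  W  W  W  L  L  W  W  W  W  W
Position 13 is W, so the first player wins.

First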